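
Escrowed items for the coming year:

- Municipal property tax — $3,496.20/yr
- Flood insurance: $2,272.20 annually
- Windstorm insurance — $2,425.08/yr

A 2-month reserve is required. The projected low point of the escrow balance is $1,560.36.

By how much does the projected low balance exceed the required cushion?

$194.78

Municipal property tax = $3,496.20 annually
Flood insurance = $2,272.20 annually
Windstorm insurance = $2,425.08 annually
Combined annual = $3,496.20 + $2,272.20 + $2,425.08 = $8,193.48
Base monthly escrow = $8,193.48 ÷ 12 = $682.79
Required cushion = 2 × $682.79 = $1,365.58
Surplus = $1,560.36 − $1,365.58 = $194.78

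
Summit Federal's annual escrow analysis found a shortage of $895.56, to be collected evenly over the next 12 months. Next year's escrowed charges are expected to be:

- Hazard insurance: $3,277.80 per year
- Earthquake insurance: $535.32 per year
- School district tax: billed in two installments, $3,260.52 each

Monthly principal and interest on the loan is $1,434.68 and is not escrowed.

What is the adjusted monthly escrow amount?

Hazard insurance: $3,277.80/yr
Earthquake insurance: $535.32/yr
School district tax: $3,260.52 × 2 = $6,521.04/yr
Combined annual = $10,334.16
Base monthly escrow = $10,334.16 / 12 = $861.18
Monthly shortage recovery: $895.56 ÷ 12 = $74.63
Adjusted monthly = $861.18 + $74.63 = $935.81

$935.81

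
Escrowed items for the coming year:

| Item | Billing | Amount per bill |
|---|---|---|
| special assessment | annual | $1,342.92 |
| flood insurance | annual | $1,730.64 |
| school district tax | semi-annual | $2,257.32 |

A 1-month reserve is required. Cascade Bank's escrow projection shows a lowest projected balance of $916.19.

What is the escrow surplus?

Special assessment — $1,342.92 per year
Flood insurance — $1,730.64 per year
School district tax — $2,257.32 × 2 = $4,514.64 per year
Combined annual = $1,342.92 + $1,730.64 + $4,514.64 = $7,588.20
Base monthly escrow = $7,588.20 ÷ 12 = $632.35
Required cushion = 1 × $632.35 = $632.35
Surplus = $916.19 − $632.35 = $283.84

$283.84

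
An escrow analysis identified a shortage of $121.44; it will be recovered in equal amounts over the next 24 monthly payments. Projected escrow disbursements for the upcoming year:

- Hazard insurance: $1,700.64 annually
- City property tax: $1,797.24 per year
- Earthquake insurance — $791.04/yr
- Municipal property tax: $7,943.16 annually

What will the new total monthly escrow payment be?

$1,024.40

Hazard insurance = $1,700.64
City property tax = $1,797.24
Earthquake insurance = $791.04
Municipal property tax = $7,943.16
Total annual escrow = $12,232.08
Base monthly escrow = $12,232.08 ÷ 12 = $1,019.34
Monthly shortage recovery: $121.44 / 24 = $5.06
New monthly escrow = $1,019.34 + $5.06 = $1,024.40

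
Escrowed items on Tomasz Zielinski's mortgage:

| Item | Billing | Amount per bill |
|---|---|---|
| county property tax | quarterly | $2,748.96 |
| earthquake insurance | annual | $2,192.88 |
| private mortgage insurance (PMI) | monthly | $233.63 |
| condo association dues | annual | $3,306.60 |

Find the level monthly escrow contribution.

$1,608.24

County property tax — $2,748.96 × 4 = $10,995.84 per year
Earthquake insurance — $2,192.88 per year
Private mortgage insurance (PMI) — $233.63 × 12 = $2,803.56 per year
Condo association dues — $3,306.60 per year
Combined annual = $10,995.84 + $2,192.88 + $2,803.56 + $3,306.60 = $19,298.88
Monthly escrow = $19,298.88 ÷ 12 = $1,608.24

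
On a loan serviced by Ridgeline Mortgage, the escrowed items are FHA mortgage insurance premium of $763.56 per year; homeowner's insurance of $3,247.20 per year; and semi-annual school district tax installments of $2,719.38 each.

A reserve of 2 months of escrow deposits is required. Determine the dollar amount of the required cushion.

$1,574.92

FHA mortgage insurance premium = $763.56 annually
Homeowner's insurance = $3,247.20 annually
School district tax = $2,719.38 × 2 = $5,438.76 annually
Combined annual = $9,449.52
Monthly escrow = $9,449.52 ÷ 12 = $787.46
Required cushion = 2 × $787.46 = $1,574.92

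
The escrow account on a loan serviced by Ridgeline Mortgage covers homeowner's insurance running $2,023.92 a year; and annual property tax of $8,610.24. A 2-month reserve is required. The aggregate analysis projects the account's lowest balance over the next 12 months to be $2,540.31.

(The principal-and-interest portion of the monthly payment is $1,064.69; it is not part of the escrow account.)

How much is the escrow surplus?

$767.95

Homeowner's insurance — $2,023.92 annually
Property tax — $8,610.24 annually
Total annual escrow = $10,634.16
Per month = $10,634.16 / 12 = $886.18
Required cushion = 2 × $886.18 = $1,772.36
Surplus = $2,540.31 − $1,772.36 = $767.95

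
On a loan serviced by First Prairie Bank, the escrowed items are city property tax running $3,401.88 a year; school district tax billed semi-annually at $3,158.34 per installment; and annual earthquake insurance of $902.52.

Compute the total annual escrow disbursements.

$10,621.08

City property tax — $3,401.88/yr
School district tax — $3,158.34 × 2 = $6,316.68/yr
Earthquake insurance — $902.52/yr
Annual escrow total = $3,401.88 + $6,316.68 + $902.52 = $10,621.08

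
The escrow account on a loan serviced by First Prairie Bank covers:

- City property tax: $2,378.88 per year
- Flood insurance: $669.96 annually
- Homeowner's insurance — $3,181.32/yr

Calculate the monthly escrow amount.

City property tax — $2,378.88
Flood insurance — $669.96
Homeowner's insurance — $3,181.32
Annual escrow total = $6,230.16
Base monthly escrow = $6,230.16 ÷ 12 = $519.18

$519.18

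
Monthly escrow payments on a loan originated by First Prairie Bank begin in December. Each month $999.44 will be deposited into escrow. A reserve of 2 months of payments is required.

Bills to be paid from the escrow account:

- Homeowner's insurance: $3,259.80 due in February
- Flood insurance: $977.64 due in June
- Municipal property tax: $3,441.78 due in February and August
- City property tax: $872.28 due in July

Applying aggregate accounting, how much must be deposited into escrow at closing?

$5,702.14

Cushion = 2 × $999.44 = $1,998.88
Trial balance (start $0, +$999.44 each month, − disbursements):
  Dec: +$999.44 → $999.44
  Jan: +$999.44 → $1,998.88
  Feb: +$999.44 − $6,701.58 → -$3,703.26
  Mar: +$999.44 → -$2,703.82
  Apr: +$999.44 → -$1,704.38
  May: +$999.44 → -$704.94
  Jun: +$999.44 − $977.64 → -$683.14
  Jul: +$999.44 − $872.28 → -$555.98
  Aug: +$999.44 − $3,441.78 → -$2,998.32
  Sep: +$999.44 → -$1,998.88
  Oct: +$999.44 → -$999.44
  Nov: +$999.44 → $0.00
Lowest trial balance = -$3,703.26 (Feb)
Initial deposit = cushion − low point = $1,998.88 − (-$3,703.26) = $5,702.14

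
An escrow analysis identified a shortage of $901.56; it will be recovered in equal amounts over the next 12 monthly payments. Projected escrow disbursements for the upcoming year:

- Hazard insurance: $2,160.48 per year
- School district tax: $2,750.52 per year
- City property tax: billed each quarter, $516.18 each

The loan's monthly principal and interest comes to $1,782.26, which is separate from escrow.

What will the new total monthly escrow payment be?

Hazard insurance — $2,160.48 annually
School district tax — $2,750.52 annually
City property tax — $516.18 × 4 = $2,064.72 annually
Annual escrow total = $6,975.72
Monthly escrow = $6,975.72 / 12 = $581.31
Shortage spread = $901.56 ÷ 12 = $75.13/mo
Adjusted monthly = $581.31 + $75.13 = $656.44

$656.44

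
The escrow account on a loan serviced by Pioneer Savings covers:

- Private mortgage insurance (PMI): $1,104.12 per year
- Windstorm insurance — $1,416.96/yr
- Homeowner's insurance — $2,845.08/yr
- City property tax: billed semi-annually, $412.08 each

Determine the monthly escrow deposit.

Private mortgage insurance (PMI) — $1,104.12
Windstorm insurance — $1,416.96
Homeowner's insurance — $2,845.08
City property tax — $412.08 × 2 = $824.16
Annual escrow total = $6,190.32
Monthly = $6,190.32 / 12 = $515.86

$515.86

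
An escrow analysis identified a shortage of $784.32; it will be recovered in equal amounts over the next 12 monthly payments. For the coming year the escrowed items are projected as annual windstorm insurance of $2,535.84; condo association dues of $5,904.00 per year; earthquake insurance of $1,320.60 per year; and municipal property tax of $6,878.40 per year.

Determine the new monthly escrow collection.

$1,451.93

Windstorm insurance: $2,535.84 per year
Condo association dues: $5,904.00 per year
Earthquake insurance: $1,320.60 per year
Municipal property tax: $6,878.40 per year
Total annual escrow = $16,638.84
Per month = $16,638.84 / 12 = $1,386.57
Shortage per month = $784.32 / 12 = $65.36
New monthly escrow = $1,386.57 + $65.36 = $1,451.93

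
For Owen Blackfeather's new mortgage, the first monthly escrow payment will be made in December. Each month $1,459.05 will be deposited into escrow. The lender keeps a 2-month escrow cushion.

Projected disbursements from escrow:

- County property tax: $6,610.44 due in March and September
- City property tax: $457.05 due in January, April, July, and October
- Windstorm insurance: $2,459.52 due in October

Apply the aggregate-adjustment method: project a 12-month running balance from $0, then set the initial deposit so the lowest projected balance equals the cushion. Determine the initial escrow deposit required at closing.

Cushion = 2 × $1,459.05 = $2,918.10
Trial balance (start $0, +$1,459.05 each month, − disbursements):
  Dec: +$1,459.05 → $1,459.05
  Jan: +$1,459.05 − $457.05 → $2,461.05
  Feb: +$1,459.05 → $3,920.10
  Mar: +$1,459.05 − $6,610.44 → -$1,231.29
  Apr: +$1,459.05 − $457.05 → -$229.29
  May: +$1,459.05 → $1,229.76
  Jun: +$1,459.05 → $2,688.81
  Jul: +$1,459.05 − $457.05 → $3,690.81
  Aug: +$1,459.05 → $5,149.86
  Sep: +$1,459.05 − $6,610.44 → -$1.53
  Oct: +$1,459.05 − $2,916.57 → -$1,459.05
  Nov: +$1,459.05 → $0.00
Lowest trial balance = -$1,459.05 (Oct)
Initial deposit = cushion − low point = $2,918.10 − (-$1,459.05) = $4,377.15

$4,377.15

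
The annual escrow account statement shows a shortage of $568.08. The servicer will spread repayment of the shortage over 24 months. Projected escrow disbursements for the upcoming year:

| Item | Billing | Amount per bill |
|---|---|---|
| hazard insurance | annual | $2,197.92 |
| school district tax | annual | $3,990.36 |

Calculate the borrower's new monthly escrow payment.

$539.36

Hazard insurance: $2,197.92 per year
School district tax: $3,990.36 per year
Total annual escrow = $6,188.28
Monthly = $6,188.28 ÷ 12 = $515.69
Shortage per month = $568.08 ÷ 24 = $23.67
Adjusted monthly = $515.69 + $23.67 = $539.36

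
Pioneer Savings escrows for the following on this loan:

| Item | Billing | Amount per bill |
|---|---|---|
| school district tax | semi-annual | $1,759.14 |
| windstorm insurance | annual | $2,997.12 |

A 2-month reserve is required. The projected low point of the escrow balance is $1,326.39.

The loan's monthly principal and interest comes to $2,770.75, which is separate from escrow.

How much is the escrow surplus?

$240.49

School district tax — $1,759.14 × 2 = $3,518.28 annually
Windstorm insurance — $2,997.12 annually
Total annual escrow = $6,515.40
Monthly escrow = $6,515.40 / 12 = $542.95
Required cushion = 2 × $542.95 = $1,085.90
Excess over cushion: $1,326.39 − $1,085.90 = $240.49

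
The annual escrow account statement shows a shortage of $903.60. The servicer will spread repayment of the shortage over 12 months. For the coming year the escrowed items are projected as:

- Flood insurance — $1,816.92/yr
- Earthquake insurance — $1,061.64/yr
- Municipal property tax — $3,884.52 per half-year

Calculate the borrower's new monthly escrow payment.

Flood insurance — $1,816.92 annually
Earthquake insurance — $1,061.64 annually
Municipal property tax — $3,884.52 × 2 = $7,769.04 annually
Total annual escrow = $10,647.60
Monthly escrow = $10,647.60 ÷ 12 = $887.30
Shortage per month = $903.60 / 12 = $75.30
New monthly escrow = $887.30 + $75.30 = $962.60

$962.60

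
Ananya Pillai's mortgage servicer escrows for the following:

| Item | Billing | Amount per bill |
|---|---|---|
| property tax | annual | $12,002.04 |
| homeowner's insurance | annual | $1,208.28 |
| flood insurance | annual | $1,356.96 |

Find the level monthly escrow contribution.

Property tax = $12,002.04/yr
Homeowner's insurance = $1,208.28/yr
Flood insurance = $1,356.96/yr
Combined annual = $12,002.04 + $1,208.28 + $1,356.96 = $14,567.28
Per month = $14,567.28 ÷ 12 = $1,213.94

$1,213.94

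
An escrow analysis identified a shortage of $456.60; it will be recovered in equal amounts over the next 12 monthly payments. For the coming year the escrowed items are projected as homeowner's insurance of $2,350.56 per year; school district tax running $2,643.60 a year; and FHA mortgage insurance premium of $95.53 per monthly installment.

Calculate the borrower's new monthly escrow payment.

Homeowner's insurance — $2,350.56/yr
School district tax — $2,643.60/yr
FHA mortgage insurance premium — $95.53 × 12 = $1,146.36/yr
Total annual escrow = $2,350.56 + $2,643.60 + $1,146.36 = $6,140.52
Per month = $6,140.52 ÷ 12 = $511.71
Shortage spread = $456.60 ÷ 12 = $38.05/mo
New monthly escrow = $511.71 + $38.05 = $549.76

$549.76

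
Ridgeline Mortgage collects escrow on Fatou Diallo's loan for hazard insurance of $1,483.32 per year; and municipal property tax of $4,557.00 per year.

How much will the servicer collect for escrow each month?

$503.36

Hazard insurance — $1,483.32 annually
Municipal property tax — $4,557.00 annually
Total annual escrow = $6,040.32
Base monthly escrow = $6,040.32 ÷ 12 = $503.36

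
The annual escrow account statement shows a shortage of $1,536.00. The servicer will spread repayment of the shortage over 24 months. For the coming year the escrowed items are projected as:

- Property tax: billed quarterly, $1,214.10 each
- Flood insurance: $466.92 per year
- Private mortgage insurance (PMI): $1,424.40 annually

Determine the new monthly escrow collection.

Property tax — $1,214.10 × 4 = $4,856.40 annually
Flood insurance — $466.92 annually
Private mortgage insurance (PMI) — $1,424.40 annually
Annual escrow total = $4,856.40 + $466.92 + $1,424.40 = $6,747.72
Monthly = $6,747.72 / 12 = $562.31
Shortage per month = $1,536.00 / 24 = $64.00
New monthly escrow = $562.31 + $64.00 = $626.31

$626.31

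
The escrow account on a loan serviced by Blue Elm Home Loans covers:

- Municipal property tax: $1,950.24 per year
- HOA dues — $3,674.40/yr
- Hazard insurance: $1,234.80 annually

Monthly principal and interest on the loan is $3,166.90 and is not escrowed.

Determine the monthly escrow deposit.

Municipal property tax — $1,950.24
HOA dues — $3,674.40
Hazard insurance — $1,234.80
Combined annual = $6,859.44
Monthly escrow = $6,859.44 / 12 = $571.62

$571.62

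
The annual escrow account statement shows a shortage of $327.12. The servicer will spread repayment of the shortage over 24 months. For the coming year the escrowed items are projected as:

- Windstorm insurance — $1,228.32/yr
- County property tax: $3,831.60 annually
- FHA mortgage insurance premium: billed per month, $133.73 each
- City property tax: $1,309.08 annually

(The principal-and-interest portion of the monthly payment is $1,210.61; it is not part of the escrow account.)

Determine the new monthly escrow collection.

Windstorm insurance: $1,228.32 per year
County property tax: $3,831.60 per year
FHA mortgage insurance premium: $133.73 × 12 = $1,604.76 per year
City property tax: $1,309.08 per year
Yearly total = $1,228.32 + $3,831.60 + $1,604.76 + $1,309.08 = $7,973.76
Monthly = $7,973.76 ÷ 12 = $664.48
Shortage spread = $327.12 ÷ 24 = $13.63/mo
New monthly escrow = $664.48 + $13.63 = $678.11

$678.11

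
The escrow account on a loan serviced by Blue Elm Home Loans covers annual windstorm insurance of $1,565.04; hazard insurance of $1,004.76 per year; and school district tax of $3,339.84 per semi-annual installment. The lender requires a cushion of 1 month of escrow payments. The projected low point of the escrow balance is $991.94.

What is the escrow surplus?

Windstorm insurance: $1,565.04
Hazard insurance: $1,004.76
School district tax: $3,339.84 × 2 = $6,679.68
Combined annual = $1,565.04 + $1,004.76 + $6,679.68 = $9,249.48
Base monthly escrow = $9,249.48 / 12 = $770.79
Required reserve = 1 × $770.79 = $770.79
Surplus = $991.94 − $770.79 = $221.15

$221.15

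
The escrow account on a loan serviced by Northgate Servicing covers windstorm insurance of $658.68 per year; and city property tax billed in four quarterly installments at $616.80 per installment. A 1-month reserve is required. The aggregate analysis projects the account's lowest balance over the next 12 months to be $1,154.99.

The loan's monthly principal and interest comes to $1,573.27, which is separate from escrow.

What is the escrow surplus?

Windstorm insurance = $658.68 annually
City property tax = $616.80 × 4 = $2,467.20 annually
Annual escrow total = $658.68 + $2,467.20 = $3,125.88
Monthly escrow = $3,125.88 / 12 = $260.49
Cushion = 1 × $260.49 = $260.49
Surplus = $1,154.99 − $260.49 = $894.50

$894.50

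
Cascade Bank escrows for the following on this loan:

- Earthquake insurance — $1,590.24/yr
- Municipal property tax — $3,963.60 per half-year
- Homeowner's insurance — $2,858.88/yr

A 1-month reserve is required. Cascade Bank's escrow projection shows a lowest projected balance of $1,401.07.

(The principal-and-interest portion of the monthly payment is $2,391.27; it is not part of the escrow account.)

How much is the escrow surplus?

$369.71

Earthquake insurance: $1,590.24 annually
Municipal property tax: $3,963.60 × 2 = $7,927.20 annually
Homeowner's insurance: $2,858.88 annually
Annual escrow total = $12,376.32
Monthly escrow = $12,376.32 / 12 = $1,031.36
Required reserve = 1 × $1,031.36 = $1,031.36
Surplus = $1,401.07 − $1,031.36 = $369.71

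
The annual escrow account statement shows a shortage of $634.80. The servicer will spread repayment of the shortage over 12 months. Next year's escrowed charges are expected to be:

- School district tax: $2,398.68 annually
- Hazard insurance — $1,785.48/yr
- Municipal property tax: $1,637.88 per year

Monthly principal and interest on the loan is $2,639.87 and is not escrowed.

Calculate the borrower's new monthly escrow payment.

School district tax — $2,398.68 annually
Hazard insurance — $1,785.48 annually
Municipal property tax — $1,637.88 annually
Total per year = $2,398.68 + $1,785.48 + $1,637.88 = $5,822.04
Monthly escrow = $5,822.04 ÷ 12 = $485.17
Shortage per month = $634.80 ÷ 12 = $52.90
Adjusted monthly = $485.17 + $52.90 = $538.07

$538.07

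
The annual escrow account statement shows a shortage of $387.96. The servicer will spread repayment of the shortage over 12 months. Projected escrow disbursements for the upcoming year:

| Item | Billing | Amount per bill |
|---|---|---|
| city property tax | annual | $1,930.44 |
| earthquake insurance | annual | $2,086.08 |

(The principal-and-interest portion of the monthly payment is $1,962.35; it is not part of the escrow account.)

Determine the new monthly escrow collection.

$367.04

City property tax: $1,930.44 per year
Earthquake insurance: $2,086.08 per year
Annual escrow total = $1,930.44 + $2,086.08 = $4,016.52
Monthly escrow = $4,016.52 ÷ 12 = $334.71
Shortage per month = $387.96 / 12 = $32.33
Adjusted monthly = $334.71 + $32.33 = $367.04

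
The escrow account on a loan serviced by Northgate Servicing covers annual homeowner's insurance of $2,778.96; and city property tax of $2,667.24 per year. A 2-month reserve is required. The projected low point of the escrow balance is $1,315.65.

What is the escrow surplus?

Homeowner's insurance = $2,778.96
City property tax = $2,667.24
Annual escrow total = $2,778.96 + $2,667.24 = $5,446.20
Base monthly escrow = $5,446.20 / 12 = $453.85
Cushion = 2 × $453.85 = $907.70
Excess over cushion: $1,315.65 − $907.70 = $407.95

$407.95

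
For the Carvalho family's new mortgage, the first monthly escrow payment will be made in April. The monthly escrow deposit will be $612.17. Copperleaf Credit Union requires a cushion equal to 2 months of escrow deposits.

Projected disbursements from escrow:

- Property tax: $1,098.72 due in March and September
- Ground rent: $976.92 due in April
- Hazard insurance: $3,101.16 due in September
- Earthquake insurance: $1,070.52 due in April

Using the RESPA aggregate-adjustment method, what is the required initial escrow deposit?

$3,798.64

Cushion = 2 × $612.17 = $1,224.34
Trial balance (start $0, +$612.17 each month, − disbursements):
  Apr: +$612.17 − $2,047.44 → -$1,435.27
  May: +$612.17 → -$823.10
  Jun: +$612.17 → -$210.93
  Jul: +$612.17 → $401.24
  Aug: +$612.17 → $1,013.41
  Sep: +$612.17 − $4,199.88 → -$2,574.30
  Oct: +$612.17 → -$1,962.13
  Nov: +$612.17 → -$1,349.96
  Dec: +$612.17 → -$737.79
  Jan: +$612.17 → -$125.62
  Feb: +$612.17 → $486.55
  Mar: +$612.17 − $1,098.72 → $0.00
Lowest trial balance = -$2,574.30 (Sep)
Initial deposit = cushion − low point = $1,224.34 − (-$2,574.30) = $3,798.64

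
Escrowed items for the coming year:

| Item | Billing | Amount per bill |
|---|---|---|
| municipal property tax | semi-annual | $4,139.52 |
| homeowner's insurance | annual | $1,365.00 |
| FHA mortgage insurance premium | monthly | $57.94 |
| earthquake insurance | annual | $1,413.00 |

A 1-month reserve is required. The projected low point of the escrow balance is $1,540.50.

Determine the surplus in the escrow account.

Municipal property tax: $4,139.52 × 2 = $8,279.04 per year
Homeowner's insurance: $1,365.00 per year
FHA mortgage insurance premium: $57.94 × 12 = $695.28 per year
Earthquake insurance: $1,413.00 per year
Annual escrow total = $11,752.32
Monthly escrow = $11,752.32 ÷ 12 = $979.36
Required reserve = 1 × $979.36 = $979.36
Surplus = $1,540.50 − $979.36 = $561.14

$561.14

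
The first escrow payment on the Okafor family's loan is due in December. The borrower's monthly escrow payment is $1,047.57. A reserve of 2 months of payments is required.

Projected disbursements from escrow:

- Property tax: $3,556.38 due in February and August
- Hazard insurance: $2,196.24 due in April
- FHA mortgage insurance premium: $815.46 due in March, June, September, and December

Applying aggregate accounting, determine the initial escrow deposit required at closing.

Cushion = 2 × $1,047.57 = $2,095.14
Trial balance (start $0, +$1,047.57 each month, − disbursements):
  Dec: +$1,047.57 − $815.46 → $232.11
  Jan: +$1,047.57 → $1,279.68
  Feb: +$1,047.57 − $3,556.38 → -$1,229.13
  Mar: +$1,047.57 − $815.46 → -$997.02
  Apr: +$1,047.57 − $2,196.24 → -$2,145.69
  May: +$1,047.57 → -$1,098.12
  Jun: +$1,047.57 − $815.46 → -$866.01
  Jul: +$1,047.57 → $181.56
  Aug: +$1,047.57 − $3,556.38 → -$2,327.25
  Sep: +$1,047.57 − $815.46 → -$2,095.14
  Oct: +$1,047.57 → -$1,047.57
  Nov: +$1,047.57 → $0.00
Lowest trial balance = -$2,327.25 (Aug)
Initial deposit = cushion − low point = $2,095.14 − (-$2,327.25) = $4,422.39

$4,422.39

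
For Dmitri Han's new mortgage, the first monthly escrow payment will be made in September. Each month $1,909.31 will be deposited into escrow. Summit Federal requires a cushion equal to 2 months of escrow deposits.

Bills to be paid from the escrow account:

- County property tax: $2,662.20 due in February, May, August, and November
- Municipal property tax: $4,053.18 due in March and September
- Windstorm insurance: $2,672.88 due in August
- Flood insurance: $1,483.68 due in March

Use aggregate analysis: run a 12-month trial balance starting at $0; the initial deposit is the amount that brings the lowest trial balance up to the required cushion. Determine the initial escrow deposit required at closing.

Cushion = 2 × $1,909.31 = $3,818.62
Trial balance (start $0, +$1,909.31 each month, − disbursements):
  Sep: +$1,909.31 − $4,053.18 → -$2,143.87
  Oct: +$1,909.31 → -$234.56
  Nov: +$1,909.31 − $2,662.20 → -$987.45
  Dec: +$1,909.31 → $921.86
  Jan: +$1,909.31 → $2,831.17
  Feb: +$1,909.31 − $2,662.20 → $2,078.28
  Mar: +$1,909.31 − $5,536.86 → -$1,549.27
  Apr: +$1,909.31 → $360.04
  May: +$1,909.31 − $2,662.20 → -$392.85
  Jun: +$1,909.31 → $1,516.46
  Jul: +$1,909.31 → $3,425.77
  Aug: +$1,909.31 − $5,335.08 → $0.00
Lowest trial balance = -$2,143.87 (Sep)
Initial deposit = cushion − low point = $3,818.62 − (-$2,143.87) = $5,962.49

$5,962.49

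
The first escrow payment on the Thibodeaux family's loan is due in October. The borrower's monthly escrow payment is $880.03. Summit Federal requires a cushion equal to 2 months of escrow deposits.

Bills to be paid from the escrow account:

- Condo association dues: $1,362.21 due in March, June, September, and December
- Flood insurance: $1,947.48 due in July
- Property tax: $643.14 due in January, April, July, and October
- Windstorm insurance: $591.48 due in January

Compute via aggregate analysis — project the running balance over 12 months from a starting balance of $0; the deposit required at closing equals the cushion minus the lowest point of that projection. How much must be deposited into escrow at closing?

$2,157.91

Cushion = 2 × $880.03 = $1,760.06
Trial balance (start $0, +$880.03 each month, − disbursements):
  Oct: +$880.03 − $643.14 → $236.89
  Nov: +$880.03 → $1,116.92
  Dec: +$880.03 − $1,362.21 → $634.74
  Jan: +$880.03 − $1,234.62 → $280.15
  Feb: +$880.03 → $1,160.18
  Mar: +$880.03 − $1,362.21 → $678.00
  Apr: +$880.03 − $643.14 → $914.89
  May: +$880.03 → $1,794.92
  Jun: +$880.03 − $1,362.21 → $1,312.74
  Jul: +$880.03 − $2,590.62 → -$397.85
  Aug: +$880.03 → $482.18
  Sep: +$880.03 − $1,362.21 → $0.00
Lowest trial balance = -$397.85 (Jul)
Initial deposit = cushion − low point = $1,760.06 − (-$397.85) = $2,157.91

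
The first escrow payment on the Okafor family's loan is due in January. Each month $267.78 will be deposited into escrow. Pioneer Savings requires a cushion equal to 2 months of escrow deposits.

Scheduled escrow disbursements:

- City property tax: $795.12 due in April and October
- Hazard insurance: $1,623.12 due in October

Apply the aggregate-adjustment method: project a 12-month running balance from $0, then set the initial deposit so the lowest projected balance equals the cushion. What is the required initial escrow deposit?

Cushion = 2 × $267.78 = $535.56
Trial balance (start $0, +$267.78 each month, − disbursements):
  Jan: +$267.78 → $267.78
  Feb: +$267.78 → $535.56
  Mar: +$267.78 → $803.34
  Apr: +$267.78 − $795.12 → $276.00
  May: +$267.78 → $543.78
  Jun: +$267.78 → $811.56
  Jul: +$267.78 → $1,079.34
  Aug: +$267.78 → $1,347.12
  Sep: +$267.78 → $1,614.90
  Oct: +$267.78 − $2,418.24 → -$535.56
  Nov: +$267.78 → -$267.78
  Dec: +$267.78 → $0.00
Lowest trial balance = -$535.56 (Oct)
Initial deposit = cushion − low point = $535.56 − (-$535.56) = $1,071.12

$1,071.12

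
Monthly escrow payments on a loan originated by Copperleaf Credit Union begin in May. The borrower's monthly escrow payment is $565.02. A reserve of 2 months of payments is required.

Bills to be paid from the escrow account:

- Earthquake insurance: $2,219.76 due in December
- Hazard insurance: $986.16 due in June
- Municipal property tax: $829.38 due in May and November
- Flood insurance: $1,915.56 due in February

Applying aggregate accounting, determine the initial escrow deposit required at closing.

Cushion = 2 × $565.02 = $1,130.04
Trial balance (start $0, +$565.02 each month, − disbursements):
  May: +$565.02 − $829.38 → -$264.36
  Jun: +$565.02 − $986.16 → -$685.50
  Jul: +$565.02 → -$120.48
  Aug: +$565.02 → $444.54
  Sep: +$565.02 → $1,009.56
  Oct: +$565.02 → $1,574.58
  Nov: +$565.02 − $829.38 → $1,310.22
  Dec: +$565.02 − $2,219.76 → -$344.52
  Jan: +$565.02 → $220.50
  Feb: +$565.02 − $1,915.56 → -$1,130.04
  Mar: +$565.02 → -$565.02
  Apr: +$565.02 → $0.00
Lowest trial balance = -$1,130.04 (Feb)
Initial deposit = cushion − low point = $1,130.04 − (-$1,130.04) = $2,260.08

$2,260.08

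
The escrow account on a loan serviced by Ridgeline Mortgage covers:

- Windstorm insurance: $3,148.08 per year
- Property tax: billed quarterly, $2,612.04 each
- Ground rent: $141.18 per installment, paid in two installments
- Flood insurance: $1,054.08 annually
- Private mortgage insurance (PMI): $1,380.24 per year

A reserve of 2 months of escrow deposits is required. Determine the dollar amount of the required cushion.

Windstorm insurance: $3,148.08/yr
Property tax: $2,612.04 × 4 = $10,448.16/yr
Ground rent: $141.18 × 2 = $282.36/yr
Flood insurance: $1,054.08/yr
Private mortgage insurance (PMI): $1,380.24/yr
Annual escrow total = $3,148.08 + $10,448.16 + $282.36 + $1,054.08 + $1,380.24 = $16,312.92
Per month = $16,312.92 ÷ 12 = $1,359.41
Cushion = 2 × $1,359.41 = $2,718.82

$2,718.82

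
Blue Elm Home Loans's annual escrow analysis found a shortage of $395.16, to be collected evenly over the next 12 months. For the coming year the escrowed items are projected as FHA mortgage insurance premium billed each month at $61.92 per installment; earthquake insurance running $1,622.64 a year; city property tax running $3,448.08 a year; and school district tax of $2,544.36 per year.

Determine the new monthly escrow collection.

$729.44

FHA mortgage insurance premium: $61.92 × 12 = $743.04/yr
Earthquake insurance: $1,622.64/yr
City property tax: $3,448.08/yr
School district tax: $2,544.36/yr
Total annual escrow = $8,358.12
Monthly escrow = $8,358.12 ÷ 12 = $696.51
Shortage spread = $395.16 ÷ 12 = $32.93/mo
Adjusted monthly = $696.51 + $32.93 = $729.44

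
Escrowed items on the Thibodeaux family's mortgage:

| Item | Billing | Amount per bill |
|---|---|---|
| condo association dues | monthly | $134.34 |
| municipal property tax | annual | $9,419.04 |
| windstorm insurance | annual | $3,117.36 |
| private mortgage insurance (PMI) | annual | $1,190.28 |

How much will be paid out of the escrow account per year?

$15,338.76

Condo association dues — $134.34 × 12 = $1,612.08 per year
Municipal property tax — $9,419.04 per year
Windstorm insurance — $3,117.36 per year
Private mortgage insurance (PMI) — $1,190.28 per year
Combined annual = $15,338.76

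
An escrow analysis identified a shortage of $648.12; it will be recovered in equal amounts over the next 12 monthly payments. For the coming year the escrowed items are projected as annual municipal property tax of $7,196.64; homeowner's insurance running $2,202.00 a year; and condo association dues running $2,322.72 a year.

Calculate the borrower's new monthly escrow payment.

Municipal property tax — $7,196.64 per year
Homeowner's insurance — $2,202.00 per year
Condo association dues — $2,322.72 per year
Combined annual = $7,196.64 + $2,202.00 + $2,322.72 = $11,721.36
Base monthly escrow = $11,721.36 ÷ 12 = $976.78
Shortage per month = $648.12 / 12 = $54.01
Adjusted monthly = $976.78 + $54.01 = $1,030.79

$1,030.79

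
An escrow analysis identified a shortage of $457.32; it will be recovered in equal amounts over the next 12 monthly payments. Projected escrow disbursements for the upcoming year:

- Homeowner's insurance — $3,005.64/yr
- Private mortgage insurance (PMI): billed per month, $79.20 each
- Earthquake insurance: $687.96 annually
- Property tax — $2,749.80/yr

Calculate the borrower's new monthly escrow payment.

Homeowner's insurance: $3,005.64 annually
Private mortgage insurance (PMI): $79.20 × 12 = $950.40 annually
Earthquake insurance: $687.96 annually
Property tax: $2,749.80 annually
Annual escrow total = $3,005.64 + $950.40 + $687.96 + $2,749.80 = $7,393.80
Monthly escrow = $7,393.80 / 12 = $616.15
Monthly shortage recovery: $457.32 ÷ 12 = $38.11
Adjusted monthly = $616.15 + $38.11 = $654.26

$654.26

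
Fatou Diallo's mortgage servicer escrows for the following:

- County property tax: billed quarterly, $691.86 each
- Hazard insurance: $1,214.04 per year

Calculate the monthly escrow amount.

$331.79

County property tax = $691.86 × 4 = $2,767.44/yr
Hazard insurance = $1,214.04/yr
Combined annual = $3,981.48
Base monthly escrow = $3,981.48 / 12 = $331.79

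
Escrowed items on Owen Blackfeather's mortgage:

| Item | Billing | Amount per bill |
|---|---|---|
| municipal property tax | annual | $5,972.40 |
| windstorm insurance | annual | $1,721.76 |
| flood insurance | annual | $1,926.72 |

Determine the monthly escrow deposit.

$801.74

Municipal property tax = $5,972.40 annually
Windstorm insurance = $1,721.76 annually
Flood insurance = $1,926.72 annually
Total annual escrow = $5,972.40 + $1,721.76 + $1,926.72 = $9,620.88
Base monthly escrow = $9,620.88 ÷ 12 = $801.74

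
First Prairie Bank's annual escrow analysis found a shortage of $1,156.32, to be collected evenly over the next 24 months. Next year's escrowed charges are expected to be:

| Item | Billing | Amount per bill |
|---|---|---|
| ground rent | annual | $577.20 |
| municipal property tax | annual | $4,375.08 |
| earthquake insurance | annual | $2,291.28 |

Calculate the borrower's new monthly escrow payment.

$651.81

Ground rent = $577.20
Municipal property tax = $4,375.08
Earthquake insurance = $2,291.28
Combined annual = $577.20 + $4,375.08 + $2,291.28 = $7,243.56
Base monthly escrow = $7,243.56 ÷ 12 = $603.63
Monthly shortage recovery: $1,156.32 / 24 = $48.18
New monthly escrow = $603.63 + $48.18 = $651.81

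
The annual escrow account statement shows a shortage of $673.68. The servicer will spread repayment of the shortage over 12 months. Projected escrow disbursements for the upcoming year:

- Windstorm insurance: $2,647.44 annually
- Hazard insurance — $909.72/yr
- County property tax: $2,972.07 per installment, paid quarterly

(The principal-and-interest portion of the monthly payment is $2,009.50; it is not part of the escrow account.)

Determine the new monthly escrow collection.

Windstorm insurance: $2,647.44 annually
Hazard insurance: $909.72 annually
County property tax: $2,972.07 × 4 = $11,888.28 annually
Combined annual = $15,445.44
Base monthly escrow = $15,445.44 / 12 = $1,287.12
Shortage per month = $673.68 ÷ 12 = $56.14
New monthly escrow = $1,287.12 + $56.14 = $1,343.26

$1,343.26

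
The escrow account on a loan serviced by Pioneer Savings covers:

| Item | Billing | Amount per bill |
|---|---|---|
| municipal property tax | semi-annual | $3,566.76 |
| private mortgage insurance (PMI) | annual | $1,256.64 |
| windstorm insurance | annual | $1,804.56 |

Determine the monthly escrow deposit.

$849.56

Municipal property tax — $3,566.76 × 2 = $7,133.52
Private mortgage insurance (PMI) — $1,256.64
Windstorm insurance — $1,804.56
Combined annual = $10,194.72
Base monthly escrow = $10,194.72 / 12 = $849.56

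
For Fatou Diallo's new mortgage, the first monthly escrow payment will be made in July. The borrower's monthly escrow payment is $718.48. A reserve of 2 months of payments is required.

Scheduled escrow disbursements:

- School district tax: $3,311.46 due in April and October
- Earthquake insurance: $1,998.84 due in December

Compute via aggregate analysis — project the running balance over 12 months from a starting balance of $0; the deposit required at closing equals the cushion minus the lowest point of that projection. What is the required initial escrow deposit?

Cushion = 2 × $718.48 = $1,436.96
Trial balance (start $0, +$718.48 each month, − disbursements):
  Jul: +$718.48 → $718.48
  Aug: +$718.48 → $1,436.96
  Sep: +$718.48 → $2,155.44
  Oct: +$718.48 − $3,311.46 → -$437.54
  Nov: +$718.48 → $280.94
  Dec: +$718.48 − $1,998.84 → -$999.42
  Jan: +$718.48 → -$280.94
  Feb: +$718.48 → $437.54
  Mar: +$718.48 → $1,156.02
  Apr: +$718.48 − $3,311.46 → -$1,436.96
  May: +$718.48 → -$718.48
  Jun: +$718.48 → $0.00
Lowest trial balance = -$1,436.96 (Apr)
Initial deposit = cushion − low point = $1,436.96 − (-$1,436.96) = $2,873.92

$2,873.92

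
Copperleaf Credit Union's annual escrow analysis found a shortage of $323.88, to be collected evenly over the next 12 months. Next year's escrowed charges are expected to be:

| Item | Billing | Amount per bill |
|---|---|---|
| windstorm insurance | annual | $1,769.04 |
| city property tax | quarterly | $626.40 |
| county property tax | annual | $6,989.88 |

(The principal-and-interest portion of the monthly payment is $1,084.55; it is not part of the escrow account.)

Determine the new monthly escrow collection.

$965.70

Windstorm insurance = $1,769.04
City property tax = $626.40 × 4 = $2,505.60
County property tax = $6,989.88
Total annual escrow = $11,264.52
Monthly = $11,264.52 / 12 = $938.71
Shortage spread = $323.88 ÷ 12 = $26.99/mo
New monthly escrow = $938.71 + $26.99 = $965.70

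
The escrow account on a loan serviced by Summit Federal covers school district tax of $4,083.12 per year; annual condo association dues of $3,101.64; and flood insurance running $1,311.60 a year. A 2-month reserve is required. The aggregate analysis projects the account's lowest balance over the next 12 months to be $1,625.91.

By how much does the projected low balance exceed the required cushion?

$209.85

School district tax = $4,083.12
Condo association dues = $3,101.64
Flood insurance = $1,311.60
Total per year = $4,083.12 + $3,101.64 + $1,311.60 = $8,496.36
Per month = $8,496.36 / 12 = $708.03
Required reserve = 2 × $708.03 = $1,416.06
Surplus = $1,625.91 − $1,416.06 = $209.85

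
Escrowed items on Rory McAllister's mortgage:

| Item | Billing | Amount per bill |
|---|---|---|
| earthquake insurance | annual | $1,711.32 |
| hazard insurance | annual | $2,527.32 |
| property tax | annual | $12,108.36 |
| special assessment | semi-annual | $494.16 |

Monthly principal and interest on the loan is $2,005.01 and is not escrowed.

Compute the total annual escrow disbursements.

$17,335.32

Earthquake insurance = $1,711.32 per year
Hazard insurance = $2,527.32 per year
Property tax = $12,108.36 per year
Special assessment = $494.16 × 2 = $988.32 per year
Annual escrow total = $17,335.32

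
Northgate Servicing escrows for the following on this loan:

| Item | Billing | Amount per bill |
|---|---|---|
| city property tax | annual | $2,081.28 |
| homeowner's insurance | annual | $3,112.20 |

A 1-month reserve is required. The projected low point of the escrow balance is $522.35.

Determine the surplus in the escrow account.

City property tax — $2,081.28/yr
Homeowner's insurance — $3,112.20/yr
Annual escrow total = $5,193.48
Monthly escrow = $5,193.48 ÷ 12 = $432.79
Required reserve = 1 × $432.79 = $432.79
Excess over cushion: $522.35 − $432.79 = $89.56

$89.56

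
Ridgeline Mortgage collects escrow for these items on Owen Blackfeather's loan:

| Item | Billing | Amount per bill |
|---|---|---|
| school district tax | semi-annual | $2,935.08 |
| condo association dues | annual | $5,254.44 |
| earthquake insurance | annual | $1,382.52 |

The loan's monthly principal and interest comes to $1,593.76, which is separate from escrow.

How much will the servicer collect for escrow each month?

$1,042.26

School district tax = $2,935.08 × 2 = $5,870.16 per year
Condo association dues = $5,254.44 per year
Earthquake insurance = $1,382.52 per year
Total annual escrow = $5,870.16 + $5,254.44 + $1,382.52 = $12,507.12
Monthly = $12,507.12 ÷ 12 = $1,042.26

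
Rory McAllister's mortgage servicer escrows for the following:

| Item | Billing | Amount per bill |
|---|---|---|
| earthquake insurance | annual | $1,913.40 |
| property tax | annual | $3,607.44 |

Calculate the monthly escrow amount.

Earthquake insurance: $1,913.40
Property tax: $3,607.44
Annual escrow total = $1,913.40 + $3,607.44 = $5,520.84
Per month = $5,520.84 / 12 = $460.07

$460.07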